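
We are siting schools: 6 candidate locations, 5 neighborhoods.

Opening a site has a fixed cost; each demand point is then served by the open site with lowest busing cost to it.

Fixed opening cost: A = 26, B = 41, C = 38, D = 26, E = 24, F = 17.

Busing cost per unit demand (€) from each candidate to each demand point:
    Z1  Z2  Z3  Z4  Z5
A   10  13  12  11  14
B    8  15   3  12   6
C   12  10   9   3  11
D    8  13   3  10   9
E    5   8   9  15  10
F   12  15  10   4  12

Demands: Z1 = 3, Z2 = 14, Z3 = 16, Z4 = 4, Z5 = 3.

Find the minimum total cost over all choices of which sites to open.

285

Open {D, E, F}: assign each demand point to its cheapest open site.
  Z1→E 3×5=15, Z2→E 14×8=112, Z3→D 16×3=48, Z4→F 4×4=16, Z5→D 3×9=27
  busing cost 218, fixed 67 → total 285.
Compare {B, E, F}: busing cost 209 + fixed 82 = 291.
Compare {D, E}: busing cost 242 + fixed 50 = 292.
Compare {C, D, E}: busing cost 214 + fixed 88 = 302.
All other subsets cost ≥ 291. Minimum total cost: 285.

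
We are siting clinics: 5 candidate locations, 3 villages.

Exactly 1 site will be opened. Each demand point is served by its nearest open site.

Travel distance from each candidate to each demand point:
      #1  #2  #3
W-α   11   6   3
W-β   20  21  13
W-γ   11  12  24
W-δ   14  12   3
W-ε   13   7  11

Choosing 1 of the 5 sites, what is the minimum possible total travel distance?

Open {W-α}.
  #1→W-α 11, #2→W-α 6, #3→W-α 3  ⇒ total 20.
Compare {W-δ}: total 29.
Compare {W-ε}: total 31.
No size-1 selection does better; minimum is 20.

20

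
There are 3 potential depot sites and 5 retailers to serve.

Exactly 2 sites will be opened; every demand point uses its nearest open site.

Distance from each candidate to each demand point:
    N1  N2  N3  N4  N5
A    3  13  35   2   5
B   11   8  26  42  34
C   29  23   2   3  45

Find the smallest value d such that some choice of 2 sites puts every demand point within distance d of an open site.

Open {A, C}.
  Farthest demand point is N2 at distance 13 (to A); all others are ≤ 13.
With {A, B} the worst case is 26.
With {B, C} the worst case is 34.
No size-2 selection achieves below 13.

13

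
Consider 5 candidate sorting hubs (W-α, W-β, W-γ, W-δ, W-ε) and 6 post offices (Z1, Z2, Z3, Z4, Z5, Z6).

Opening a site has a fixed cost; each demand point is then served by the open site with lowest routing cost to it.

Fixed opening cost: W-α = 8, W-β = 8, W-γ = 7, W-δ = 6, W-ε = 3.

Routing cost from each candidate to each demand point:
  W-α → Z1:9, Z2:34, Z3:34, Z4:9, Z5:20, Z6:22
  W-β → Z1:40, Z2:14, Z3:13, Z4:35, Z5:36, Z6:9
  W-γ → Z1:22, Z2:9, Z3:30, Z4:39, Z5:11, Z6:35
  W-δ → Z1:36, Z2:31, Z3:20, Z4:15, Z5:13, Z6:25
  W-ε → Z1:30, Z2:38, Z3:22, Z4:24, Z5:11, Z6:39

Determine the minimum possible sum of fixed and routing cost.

83

Open {W-α, W-β, W-γ}: assign each demand point to its cheapest open site.
  Z1→W-α 9, Z2→W-γ 9, Z3→W-β 13, Z4→W-α 9, Z5→W-γ 11, Z6→W-β 9
  routing cost 60, fixed 23 → total 83.
Compare {W-α, W-β, W-ε}: routing cost 65 + fixed 19 = 84.
Compare {W-α, W-β, W-γ, W-ε}: routing cost 60 + fixed 26 = 86.
Compare {W-α, W-β, W-δ}: routing cost 67 + fixed 22 = 89.
All other subsets cost ≥ 84. Minimum total cost: 83.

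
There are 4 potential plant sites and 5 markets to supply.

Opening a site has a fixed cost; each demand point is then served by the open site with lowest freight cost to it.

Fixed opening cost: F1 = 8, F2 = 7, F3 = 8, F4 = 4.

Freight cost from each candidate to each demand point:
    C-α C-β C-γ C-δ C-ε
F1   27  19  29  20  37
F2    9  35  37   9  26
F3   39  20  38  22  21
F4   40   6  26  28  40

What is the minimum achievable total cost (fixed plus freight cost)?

Open {F2, F4}: assign each demand point to its cheapest open site.
  C-α→F2 9, C-β→F4 6, C-γ→F4 26, C-δ→F2 9, C-ε→F2 26
  freight cost 76, fixed 11 → total 87.
Compare {F2, F3, F4}: freight cost 71 + fixed 19 = 90.
Compare {F1, F2, F4}: freight cost 76 + fixed 19 = 95.
Compare {F1, F2, F3, F4}: freight cost 71 + fixed 27 = 98.
All other subsets cost ≥ 90. Minimum total cost: 87.

87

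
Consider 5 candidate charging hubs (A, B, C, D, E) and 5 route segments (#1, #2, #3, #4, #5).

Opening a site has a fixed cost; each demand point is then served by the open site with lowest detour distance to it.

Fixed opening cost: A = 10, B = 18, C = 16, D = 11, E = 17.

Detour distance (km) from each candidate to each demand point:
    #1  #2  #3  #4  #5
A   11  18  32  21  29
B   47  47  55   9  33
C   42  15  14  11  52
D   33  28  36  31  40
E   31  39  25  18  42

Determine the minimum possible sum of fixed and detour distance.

Open {A, C}: assign each demand point to its cheapest open site.
  #1→A 11, #2→C 15, #3→C 14, #4→C 11, #5→A 29
  detour distance 80, fixed 26 → total 106.
Compare {A, C, D}: detour distance 80 + fixed 37 = 117.
Compare {A}: detour distance 111 + fixed 10 = 121.
Compare {A, B, C}: detour distance 78 + fixed 44 = 122.
All other subsets cost ≥ 117. Minimum total cost: 106.

106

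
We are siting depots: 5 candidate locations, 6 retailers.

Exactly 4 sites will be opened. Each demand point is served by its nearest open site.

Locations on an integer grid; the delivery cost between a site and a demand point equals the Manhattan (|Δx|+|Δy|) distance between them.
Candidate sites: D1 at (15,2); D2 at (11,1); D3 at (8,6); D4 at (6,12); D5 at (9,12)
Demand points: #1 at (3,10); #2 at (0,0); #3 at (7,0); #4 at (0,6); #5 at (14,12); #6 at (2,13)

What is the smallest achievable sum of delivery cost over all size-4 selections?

Open {D2, D3, D4, D5}.
  #1→D4 5, #2→D2 12, #3→D2 5, #4→D3 8, #5→D5 5, #6→D4 5  ⇒ total 40.
Compare {D1, D2, D3, D4}: total 43.
Compare {D1, D2, D4, D5}: total 44.
No size-4 selection does better; minimum is 40.

40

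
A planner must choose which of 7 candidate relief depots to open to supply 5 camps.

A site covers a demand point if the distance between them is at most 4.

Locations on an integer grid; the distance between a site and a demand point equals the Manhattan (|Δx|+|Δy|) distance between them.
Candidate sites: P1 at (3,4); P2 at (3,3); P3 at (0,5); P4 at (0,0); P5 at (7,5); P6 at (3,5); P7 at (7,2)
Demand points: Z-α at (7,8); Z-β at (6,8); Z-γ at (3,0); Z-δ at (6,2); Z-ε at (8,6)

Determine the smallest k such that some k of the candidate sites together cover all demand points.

2

Coverage sets (demand points within 4 of each site):
  P1: {Z-γ}
  P2: {Z-γ, Z-δ}
  P3: {}
  P4: {Z-γ}
  P5: {Z-α, Z-β, Z-δ, Z-ε}
  P6: {}
  P7: {Z-δ}
No single site covers all 5 demand points.
But {P1, P5} covers everything, so the minimum is 2.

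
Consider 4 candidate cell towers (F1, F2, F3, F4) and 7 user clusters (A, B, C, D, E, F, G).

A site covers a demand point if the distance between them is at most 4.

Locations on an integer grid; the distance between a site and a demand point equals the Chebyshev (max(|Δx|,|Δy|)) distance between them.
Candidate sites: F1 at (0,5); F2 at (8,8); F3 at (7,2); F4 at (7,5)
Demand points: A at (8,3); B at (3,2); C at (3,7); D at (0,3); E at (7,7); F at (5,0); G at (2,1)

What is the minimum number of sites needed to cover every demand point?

3

Coverage sets (demand points within 4 of each site):
  F1: {B, C, D, G}
  F2: {E}
  F3: {A, B, F}
  F4: {A, B, C, E}
No 2 sites suffice: every size-2 union leaves at least one demand point uncovered.
But {F1, F2, F3} covers everything, so the minimum is 3.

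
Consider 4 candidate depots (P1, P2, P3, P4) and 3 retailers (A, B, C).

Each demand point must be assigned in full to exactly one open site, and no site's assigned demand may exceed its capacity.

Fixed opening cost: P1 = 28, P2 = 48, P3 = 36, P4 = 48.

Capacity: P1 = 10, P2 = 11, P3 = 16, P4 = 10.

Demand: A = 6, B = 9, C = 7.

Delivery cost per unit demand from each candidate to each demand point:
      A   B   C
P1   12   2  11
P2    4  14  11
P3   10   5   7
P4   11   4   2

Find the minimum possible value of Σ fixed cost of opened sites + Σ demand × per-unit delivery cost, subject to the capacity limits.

Open {P1, P2, P4}; cheapest assignment that respects the capacities:
  P1 (cap 10, load 9): B — cost 9×2 = 18
  P2 (cap 11, load 6): A — cost 6×4 = 24
  P4 (cap 10, load 7): C — cost 7×2 = 14
  Shipping 56, fixed 124 → total 180.
  Any other capacity-feasible assignment to {P1, P2, P4} ships for at least 56.
Compare {P1, P3}: its best feasible assignment gives total 191.
Compare {P2, P3}: its best feasible assignment gives total 202.
Every other set of open sites that can feasibly serve all demand totals ≥ 191 even under its best assignment. Minimum: 180.

180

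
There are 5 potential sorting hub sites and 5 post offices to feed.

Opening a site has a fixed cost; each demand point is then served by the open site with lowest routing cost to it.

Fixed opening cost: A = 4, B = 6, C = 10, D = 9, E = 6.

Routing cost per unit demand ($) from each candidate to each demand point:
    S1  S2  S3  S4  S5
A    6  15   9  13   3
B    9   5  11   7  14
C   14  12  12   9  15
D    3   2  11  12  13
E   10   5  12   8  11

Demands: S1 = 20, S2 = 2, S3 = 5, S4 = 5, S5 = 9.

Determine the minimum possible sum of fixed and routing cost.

Open {A, B, D}: assign each demand point to its cheapest open site.
  S1→D 20×3=60, S2→D 2×2=4, S3→A 5×9=45, S4→B 5×7=35, S5→A 9×3=27
  routing cost 171, fixed 19 → total 190.
Compare {A, D, E}: routing cost 176 + fixed 19 = 195.
Compare {A, B, D, E}: routing cost 171 + fixed 25 = 196.
Compare {A, B, C, D}: routing cost 171 + fixed 29 = 200.
All other subsets cost ≥ 195. Minimum total cost: 190.

190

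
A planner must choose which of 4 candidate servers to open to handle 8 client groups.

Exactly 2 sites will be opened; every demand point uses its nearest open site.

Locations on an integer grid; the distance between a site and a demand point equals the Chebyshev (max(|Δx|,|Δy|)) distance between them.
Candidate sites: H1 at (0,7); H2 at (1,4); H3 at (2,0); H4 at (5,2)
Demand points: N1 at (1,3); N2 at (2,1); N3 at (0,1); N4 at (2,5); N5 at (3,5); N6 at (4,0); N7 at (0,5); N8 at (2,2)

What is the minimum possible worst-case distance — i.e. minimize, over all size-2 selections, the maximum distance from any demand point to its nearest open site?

Open {H2, H3}.
  Farthest demand point is N3 at distance 2 (to H3); all others are ≤ 2.
With {H1, H3} the worst case is 3.
With {H2, H4} the worst case is 3.
No size-2 selection achieves below 2.

2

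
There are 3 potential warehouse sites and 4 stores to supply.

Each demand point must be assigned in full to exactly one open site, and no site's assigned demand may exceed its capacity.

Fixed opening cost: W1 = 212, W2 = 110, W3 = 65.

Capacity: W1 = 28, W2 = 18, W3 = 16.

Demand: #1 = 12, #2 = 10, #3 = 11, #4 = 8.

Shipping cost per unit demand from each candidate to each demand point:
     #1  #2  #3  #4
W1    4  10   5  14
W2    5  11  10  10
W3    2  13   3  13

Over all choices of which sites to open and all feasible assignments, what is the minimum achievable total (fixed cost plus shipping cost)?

Open {W1, W2}; cheapest assignment that respects the capacities:
  W1 (cap 28, load 23): #1, #3 — cost 12×4 + 11×5 = 103
  W2 (cap 18, load 18): #2, #4 — cost 10×11 + 8×10 = 190
  Shipping 293, fixed 322 → total 615.
  Any other capacity-feasible assignment to {W1, W2} ships for at least 293.
Compare {W1, W2, W3}: its best feasible assignment gives total 646.
Every other set of open sites that can feasibly serve all demand totals ≥ 646 even under its best assignment. Minimum: 615.

615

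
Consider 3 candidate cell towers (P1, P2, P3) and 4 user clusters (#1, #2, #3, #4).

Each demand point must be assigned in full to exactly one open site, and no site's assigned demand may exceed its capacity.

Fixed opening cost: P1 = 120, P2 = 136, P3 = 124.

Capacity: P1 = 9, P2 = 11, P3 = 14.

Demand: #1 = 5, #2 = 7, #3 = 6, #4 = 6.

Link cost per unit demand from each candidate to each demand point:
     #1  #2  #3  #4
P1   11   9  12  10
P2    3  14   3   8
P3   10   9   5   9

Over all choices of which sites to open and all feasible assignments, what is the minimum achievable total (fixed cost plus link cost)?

410

Open {P2, P3}; cheapest assignment that respects the capacities:
  P2 (cap 11, load 11): #1, #3 — cost 5×3 + 6×3 = 33
  P3 (cap 14, load 13): #2, #4 — cost 7×9 + 6×9 = 117
  Shipping 150, fixed 260 → total 410.
  Any other capacity-feasible assignment to {P2, P3} ships for at least 150.
Compare {P1, P2, P3}: its best feasible assignment gives total 530.
Every other set of open sites that can feasibly serve all demand totals ≥ 530 even under its best assignment. Minimum: 410.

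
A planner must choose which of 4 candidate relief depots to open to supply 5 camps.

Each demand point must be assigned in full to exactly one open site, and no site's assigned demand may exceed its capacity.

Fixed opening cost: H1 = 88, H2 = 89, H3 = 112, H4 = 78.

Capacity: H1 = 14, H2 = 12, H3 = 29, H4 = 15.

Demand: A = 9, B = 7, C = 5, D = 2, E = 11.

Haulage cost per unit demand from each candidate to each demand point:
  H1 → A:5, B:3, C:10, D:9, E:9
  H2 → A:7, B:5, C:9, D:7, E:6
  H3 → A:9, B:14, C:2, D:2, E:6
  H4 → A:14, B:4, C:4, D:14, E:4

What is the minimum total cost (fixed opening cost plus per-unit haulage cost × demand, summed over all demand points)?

Open {H3, H4}; cheapest assignment that respects the capacities:
  H3 (cap 29, load 27): A, C, D, E — cost 9×9 + 5×2 + 2×2 + 11×6 = 161
  H4 (cap 15, load 7): B — cost 7×4 = 28
  Shipping 189, fixed 190 → total 379.
  Any other capacity-feasible assignment to {H3, H4} ships for at least 189.
Compare {H1, H3}: its best feasible assignment gives total 382.
Compare {H2, H3}: its best feasible assignment gives total 397.
Every other set of open sites that can feasibly serve all demand totals ≥ 382 even under its best assignment. Minimum: 379.

379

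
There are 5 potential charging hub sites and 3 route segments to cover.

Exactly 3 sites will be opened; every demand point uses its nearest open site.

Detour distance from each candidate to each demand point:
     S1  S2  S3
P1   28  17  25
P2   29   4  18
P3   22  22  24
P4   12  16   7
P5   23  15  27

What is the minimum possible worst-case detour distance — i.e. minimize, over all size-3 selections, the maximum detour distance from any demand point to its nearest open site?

Open {P1, P2, P4}.
  Farthest demand point is S1 at detour distance 12 (to P4); all others are ≤ 12.
With {P2, P3, P4} the worst case is 12.
With {P2, P4, P5} the worst case is 12.
No size-3 selection achieves below 12.

12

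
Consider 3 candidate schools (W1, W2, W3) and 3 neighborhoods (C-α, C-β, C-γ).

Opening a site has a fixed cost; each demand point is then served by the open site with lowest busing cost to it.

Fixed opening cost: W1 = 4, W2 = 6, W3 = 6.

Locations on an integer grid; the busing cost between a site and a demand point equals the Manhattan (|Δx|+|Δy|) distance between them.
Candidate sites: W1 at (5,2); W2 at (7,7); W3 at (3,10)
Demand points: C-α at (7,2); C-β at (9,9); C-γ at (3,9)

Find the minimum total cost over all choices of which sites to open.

20

Open {W1, W3}: assign each demand point to its cheapest open site.
  C-α→W1 2, C-β→W3 7, C-γ→W3 1
  busing cost 10, fixed 10 → total 20.
Compare {W2}: busing cost 15 + fixed 6 = 21.
Compare {W1, W2}: busing cost 12 + fixed 10 = 22.
Compare {W2, W3}: busing cost 10 + fixed 12 = 22.
All other subsets cost ≥ 21. Minimum total cost: 20.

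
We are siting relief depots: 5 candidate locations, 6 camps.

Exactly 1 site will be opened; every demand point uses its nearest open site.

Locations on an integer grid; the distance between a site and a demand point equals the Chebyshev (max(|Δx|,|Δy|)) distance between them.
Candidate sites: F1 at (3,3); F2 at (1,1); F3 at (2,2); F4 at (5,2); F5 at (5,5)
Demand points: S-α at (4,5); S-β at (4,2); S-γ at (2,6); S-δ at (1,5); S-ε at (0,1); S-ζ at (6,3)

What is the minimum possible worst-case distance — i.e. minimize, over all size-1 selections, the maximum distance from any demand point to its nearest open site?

3

Open {F1}.
  Farthest demand point is S-γ at distance 3 (to F1); all others are ≤ 3.
With {F3} the worst case is 4.
With {F2} the worst case is 5.
No size-1 selection achieves below 3.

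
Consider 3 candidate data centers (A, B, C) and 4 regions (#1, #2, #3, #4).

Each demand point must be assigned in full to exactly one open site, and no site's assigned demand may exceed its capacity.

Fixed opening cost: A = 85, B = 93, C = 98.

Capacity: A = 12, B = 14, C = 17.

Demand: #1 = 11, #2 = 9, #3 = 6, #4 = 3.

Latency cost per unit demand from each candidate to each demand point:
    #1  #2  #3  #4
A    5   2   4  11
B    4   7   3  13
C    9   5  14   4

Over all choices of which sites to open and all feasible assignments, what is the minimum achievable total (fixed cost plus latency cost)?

Open {A, B, C}; cheapest assignment that respects the capacities:
  A (cap 12, load 6): #3 — cost 6×4 = 24
  B (cap 14, load 11): #1 — cost 11×4 = 44
  C (cap 17, load 12): #2, #4 — cost 9×5 + 3×4 = 57
  Shipping 125, fixed 276 → total 401.
  Any other capacity-feasible assignment to {A, B, C} ships for at least 125.
Compare {B, C}: its best feasible assignment gives total 403.
Compare {A, C}: its best feasible assignment gives total 417.
Every other set of open sites that can feasibly serve all demand totals ≥ 403 even under its best assignment. Minimum: 401.

401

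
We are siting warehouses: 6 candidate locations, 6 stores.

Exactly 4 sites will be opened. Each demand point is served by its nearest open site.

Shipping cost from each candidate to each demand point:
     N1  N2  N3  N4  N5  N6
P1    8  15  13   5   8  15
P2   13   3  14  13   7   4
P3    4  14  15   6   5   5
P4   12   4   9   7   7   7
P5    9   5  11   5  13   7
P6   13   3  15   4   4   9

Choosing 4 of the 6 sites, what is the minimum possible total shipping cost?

Open {P2, P3, P4, P6}.
  N1→P3 4, N2→P2 3, N3→P4 9, N4→P6 4, N5→P6 4, N6→P2 4  ⇒ total 28.
Compare {P1, P3, P4, P6}: total 29.
Compare {P3, P4, P5, P6}: total 29.
No size-4 selection does better; minimum is 28.

28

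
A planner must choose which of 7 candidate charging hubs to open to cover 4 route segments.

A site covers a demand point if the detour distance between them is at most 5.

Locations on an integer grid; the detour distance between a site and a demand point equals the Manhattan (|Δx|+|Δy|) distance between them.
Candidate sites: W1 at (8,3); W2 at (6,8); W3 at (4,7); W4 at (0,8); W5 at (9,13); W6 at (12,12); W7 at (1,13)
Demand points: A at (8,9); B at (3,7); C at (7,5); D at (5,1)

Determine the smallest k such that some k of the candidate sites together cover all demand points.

Coverage sets (demand points within 5 of each site):
  W1: {C, D}
  W2: {A, B, C}
  W3: {B, C}
  W4: {B}
  W5: {A}
  W6: {}
  W7: {}
No single site covers all 4 demand points.
But {W1, W2} covers everything, so the minimum is 2.

2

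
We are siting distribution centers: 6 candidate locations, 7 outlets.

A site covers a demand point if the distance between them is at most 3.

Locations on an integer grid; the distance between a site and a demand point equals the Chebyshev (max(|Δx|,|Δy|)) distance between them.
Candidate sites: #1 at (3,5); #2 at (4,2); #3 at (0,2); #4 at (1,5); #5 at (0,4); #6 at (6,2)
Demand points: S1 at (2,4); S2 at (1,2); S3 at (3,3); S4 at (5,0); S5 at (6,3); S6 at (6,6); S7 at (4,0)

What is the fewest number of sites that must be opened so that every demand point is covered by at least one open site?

Coverage sets (demand points within 3 of each site):
  #1: {S1, S2, S3, S5, S6}
  #2: {S1, S2, S3, S4, S5, S7}
  #3: {S1, S2, S3}
  #4: {S1, S2, S3}
  #5: {S1, S2, S3}
  #6: {S3, S4, S5, S7}
No single site covers all 7 demand points.
But {#1, #2} covers everything, so the minimum is 2.

2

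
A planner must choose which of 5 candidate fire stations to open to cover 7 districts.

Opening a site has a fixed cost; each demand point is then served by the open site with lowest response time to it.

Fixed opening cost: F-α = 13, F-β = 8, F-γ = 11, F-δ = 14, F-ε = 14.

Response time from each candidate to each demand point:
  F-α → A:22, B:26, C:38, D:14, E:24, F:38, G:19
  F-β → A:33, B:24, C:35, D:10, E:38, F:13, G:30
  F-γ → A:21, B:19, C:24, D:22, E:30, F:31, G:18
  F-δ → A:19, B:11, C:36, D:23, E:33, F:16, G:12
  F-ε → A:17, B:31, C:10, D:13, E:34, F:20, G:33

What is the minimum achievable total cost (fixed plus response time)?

140

Open {F-δ, F-ε}: assign each demand point to its cheapest open site.
  A→F-ε 17, B→F-δ 11, C→F-ε 10, D→F-ε 13, E→F-δ 33, F→F-δ 16, G→F-δ 12
  response time 112, fixed 28 → total 140.
Compare {F-β, F-δ, F-ε}: response time 106 + fixed 36 = 142.
Compare {F-α, F-δ, F-ε}: response time 103 + fixed 41 = 144.
Compare {F-α, F-β, F-δ, F-ε}: response time 97 + fixed 49 = 146.
All other subsets cost ≥ 142. Minimum total cost: 140.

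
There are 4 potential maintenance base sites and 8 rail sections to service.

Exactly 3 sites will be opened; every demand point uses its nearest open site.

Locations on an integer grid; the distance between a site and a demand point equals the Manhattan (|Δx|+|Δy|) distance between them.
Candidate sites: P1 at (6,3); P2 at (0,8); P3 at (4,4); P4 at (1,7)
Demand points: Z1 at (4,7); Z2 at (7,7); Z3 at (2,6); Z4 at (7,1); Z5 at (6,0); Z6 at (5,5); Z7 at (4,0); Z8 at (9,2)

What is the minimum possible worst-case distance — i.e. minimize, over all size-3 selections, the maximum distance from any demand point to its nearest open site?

Open {P1, P2, P3}.
  Farthest demand point is Z2 at distance 5 (to P1); all others are ≤ 5.
With {P1, P2, P4} the worst case is 5.
With {P1, P3, P4} the worst case is 5.
No size-3 selection achieves below 5.

5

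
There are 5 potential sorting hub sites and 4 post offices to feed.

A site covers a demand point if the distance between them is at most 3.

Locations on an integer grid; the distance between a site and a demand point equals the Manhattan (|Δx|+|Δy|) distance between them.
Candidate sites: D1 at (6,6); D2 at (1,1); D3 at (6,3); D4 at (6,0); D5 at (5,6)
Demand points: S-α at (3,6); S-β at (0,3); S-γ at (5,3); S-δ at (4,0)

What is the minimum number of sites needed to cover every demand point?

3

Coverage sets (demand points within 3 of each site):
  D1: {S-α}
  D2: {S-β}
  D3: {S-γ}
  D4: {S-δ}
  D5: {S-α, S-γ}
No 2 sites suffice: every size-2 union leaves at least one demand point uncovered.
But {D2, D4, D5} covers everything, so the minimum is 3.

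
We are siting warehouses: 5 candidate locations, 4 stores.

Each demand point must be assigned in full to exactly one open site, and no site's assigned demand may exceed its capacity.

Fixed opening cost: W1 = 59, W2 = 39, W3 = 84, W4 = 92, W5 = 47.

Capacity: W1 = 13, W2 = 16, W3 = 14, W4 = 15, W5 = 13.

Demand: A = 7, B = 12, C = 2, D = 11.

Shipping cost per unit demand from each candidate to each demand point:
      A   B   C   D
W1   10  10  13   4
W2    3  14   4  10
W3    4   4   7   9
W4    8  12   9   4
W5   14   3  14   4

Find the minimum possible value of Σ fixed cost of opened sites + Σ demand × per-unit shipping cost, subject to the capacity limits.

Open {W1, W2, W5}; cheapest assignment that respects the capacities:
  W1 (cap 13, load 11): D — cost 11×4 = 44
  W2 (cap 16, load 9): A, C — cost 7×3 + 2×4 = 29
  W5 (cap 13, load 12): B — cost 12×3 = 36
  Shipping 109, fixed 145 → total 254.
  Any other capacity-feasible assignment to {W1, W2, W5} ships for at least 109.
Compare {W2, W4, W5}: its best feasible assignment gives total 287.
Compare {W2, W3, W5}: its best feasible assignment gives total 291.
Every other set of open sites that can feasibly serve all demand totals ≥ 287 even under its best assignment. Minimum: 254.

254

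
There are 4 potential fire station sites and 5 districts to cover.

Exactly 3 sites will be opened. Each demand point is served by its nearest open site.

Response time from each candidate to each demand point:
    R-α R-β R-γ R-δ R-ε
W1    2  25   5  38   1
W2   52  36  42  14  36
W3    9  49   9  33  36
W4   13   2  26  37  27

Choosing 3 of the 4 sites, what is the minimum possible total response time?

24

Open {W1, W2, W4}.
  R-α→W1 2, R-β→W4 2, R-γ→W1 5, R-δ→W2 14, R-ε→W1 1  ⇒ total 24.
Compare {W1, W3, W4}: total 43.
Compare {W1, W2, W3}: total 47.
No size-3 selection does better; minimum is 24.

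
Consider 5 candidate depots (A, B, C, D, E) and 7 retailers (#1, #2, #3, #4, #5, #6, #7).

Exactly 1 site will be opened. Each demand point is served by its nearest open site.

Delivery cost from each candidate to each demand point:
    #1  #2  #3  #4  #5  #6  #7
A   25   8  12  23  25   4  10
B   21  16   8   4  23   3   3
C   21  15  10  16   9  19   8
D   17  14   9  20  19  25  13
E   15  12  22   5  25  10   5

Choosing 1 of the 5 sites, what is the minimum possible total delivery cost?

Open {B}.
  #1→B 21, #2→B 16, #3→B 8, #4→B 4, #5→B 23, #6→B 3, #7→B 3  ⇒ total 78.
Compare {E}: total 94.
Compare {C}: total 98.
No size-1 selection does better; minimum is 78.

78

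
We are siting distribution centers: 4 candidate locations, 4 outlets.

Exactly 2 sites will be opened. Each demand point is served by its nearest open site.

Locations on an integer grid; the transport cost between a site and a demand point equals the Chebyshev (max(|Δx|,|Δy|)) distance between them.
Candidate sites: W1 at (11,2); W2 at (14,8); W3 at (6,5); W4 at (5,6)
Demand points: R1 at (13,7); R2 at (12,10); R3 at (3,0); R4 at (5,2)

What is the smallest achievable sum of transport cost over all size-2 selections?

11

Open {W2, W3}.
  R1→W2 1, R2→W2 2, R3→W3 5, R4→W3 3  ⇒ total 11.
Compare {W2, W4}: total 13.
Compare {W1, W2}: total 17.
No size-2 selection does better; minimum is 11.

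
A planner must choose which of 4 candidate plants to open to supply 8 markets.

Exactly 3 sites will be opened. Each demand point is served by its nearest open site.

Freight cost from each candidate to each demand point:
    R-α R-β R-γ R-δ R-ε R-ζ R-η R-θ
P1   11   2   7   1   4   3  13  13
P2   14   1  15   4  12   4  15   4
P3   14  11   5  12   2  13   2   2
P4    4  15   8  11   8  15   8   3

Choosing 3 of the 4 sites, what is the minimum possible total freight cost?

21

Open {P1, P3, P4}.
  R-α→P4 4, R-β→P1 2, R-γ→P3 5, R-δ→P1 1, R-ε→P3 2, R-ζ→P1 3, R-η→P3 2, R-θ→P3 2  ⇒ total 21.
Compare {P2, P3, P4}: total 24.
Compare {P1, P2, P3}: total 27.
No size-3 selection does better; minimum is 21.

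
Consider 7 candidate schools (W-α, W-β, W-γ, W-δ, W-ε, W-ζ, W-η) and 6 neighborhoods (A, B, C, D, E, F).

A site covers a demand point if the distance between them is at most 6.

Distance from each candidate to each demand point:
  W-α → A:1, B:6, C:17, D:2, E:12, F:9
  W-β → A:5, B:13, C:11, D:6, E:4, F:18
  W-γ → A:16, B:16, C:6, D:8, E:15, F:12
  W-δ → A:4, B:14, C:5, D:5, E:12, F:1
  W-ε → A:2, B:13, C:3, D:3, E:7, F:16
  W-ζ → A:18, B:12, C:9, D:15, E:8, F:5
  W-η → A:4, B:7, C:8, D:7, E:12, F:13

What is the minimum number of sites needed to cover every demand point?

Coverage sets (demand points within 6 of each site):
  W-α: {A, B, D}
  W-β: {A, D, E}
  W-γ: {C}
  W-δ: {A, C, D, F}
  W-ε: {A, C, D}
  W-ζ: {F}
  W-η: {A}
No 2 sites suffice: every size-2 union leaves at least one demand point uncovered.
But {W-α, W-β, W-δ} covers everything, so the minimum is 3.

3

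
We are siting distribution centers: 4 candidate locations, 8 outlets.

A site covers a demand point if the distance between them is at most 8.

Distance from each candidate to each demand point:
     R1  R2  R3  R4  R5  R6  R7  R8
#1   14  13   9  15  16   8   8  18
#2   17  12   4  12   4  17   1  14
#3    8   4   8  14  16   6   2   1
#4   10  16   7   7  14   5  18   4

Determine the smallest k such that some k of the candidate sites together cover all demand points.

3

Coverage sets (demand points within 8 of each site):
  #1: {R6, R7}
  #2: {R3, R5, R7}
  #3: {R1, R2, R3, R6, R7, R8}
  #4: {R3, R4, R6, R8}
No 2 sites suffice: every size-2 union leaves at least one demand point uncovered.
But {#2, #3, #4} covers everything, so the minimum is 3.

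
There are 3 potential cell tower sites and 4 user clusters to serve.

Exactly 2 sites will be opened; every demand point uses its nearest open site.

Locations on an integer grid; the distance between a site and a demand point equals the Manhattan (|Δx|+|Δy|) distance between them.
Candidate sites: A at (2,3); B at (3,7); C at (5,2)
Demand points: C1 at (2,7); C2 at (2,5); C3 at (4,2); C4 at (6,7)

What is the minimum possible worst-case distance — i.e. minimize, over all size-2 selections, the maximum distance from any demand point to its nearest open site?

Open {A, B}.
  Farthest demand point is C3 at distance 3 (to A); all others are ≤ 3.
With {B, C} the worst case is 3.
With {A, C} the worst case is 6.
No size-2 selection achieves below 3.

3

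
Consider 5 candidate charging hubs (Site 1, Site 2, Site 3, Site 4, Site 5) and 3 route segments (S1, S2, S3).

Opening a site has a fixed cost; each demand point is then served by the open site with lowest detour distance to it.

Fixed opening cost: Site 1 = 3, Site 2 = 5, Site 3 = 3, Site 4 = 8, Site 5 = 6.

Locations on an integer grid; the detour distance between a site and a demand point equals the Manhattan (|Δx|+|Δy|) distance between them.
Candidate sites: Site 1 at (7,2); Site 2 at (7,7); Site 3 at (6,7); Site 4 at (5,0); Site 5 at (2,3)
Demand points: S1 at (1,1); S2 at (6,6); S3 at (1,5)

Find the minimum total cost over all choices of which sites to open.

16

Open {Site 3, Site 5}: assign each demand point to its cheapest open site.
  S1→Site 5 3, S2→Site 3 1, S3→Site 5 3
  detour distance 7, fixed 9 → total 16.
Compare {Site 5}: detour distance 13 + fixed 6 = 19.
Compare {Site 2, Site 5}: detour distance 8 + fixed 11 = 19.
Compare {Site 1, Site 3, Site 5}: detour distance 7 + fixed 12 = 19.
All other subsets cost ≥ 19. Minimum total cost: 16.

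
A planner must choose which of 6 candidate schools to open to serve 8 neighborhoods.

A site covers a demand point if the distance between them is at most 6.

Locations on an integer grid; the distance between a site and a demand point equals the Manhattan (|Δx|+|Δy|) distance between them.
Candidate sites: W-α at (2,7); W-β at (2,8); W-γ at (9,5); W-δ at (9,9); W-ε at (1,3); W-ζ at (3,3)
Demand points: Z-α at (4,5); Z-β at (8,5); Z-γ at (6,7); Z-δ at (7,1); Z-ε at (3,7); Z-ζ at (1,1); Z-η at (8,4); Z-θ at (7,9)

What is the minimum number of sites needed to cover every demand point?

Coverage sets (demand points within 6 of each site):
  W-α: {Z-α, Z-γ, Z-ε}
  W-β: {Z-α, Z-γ, Z-ε, Z-θ}
  W-γ: {Z-α, Z-β, Z-γ, Z-δ, Z-η, Z-θ}
  W-δ: {Z-β, Z-γ, Z-η, Z-θ}
  W-ε: {Z-α, Z-ε, Z-ζ}
  W-ζ: {Z-α, Z-δ, Z-ε, Z-ζ, Z-η}
No single site covers all 8 demand points.
But {W-γ, W-ε} covers everything, so the minimum is 2.

2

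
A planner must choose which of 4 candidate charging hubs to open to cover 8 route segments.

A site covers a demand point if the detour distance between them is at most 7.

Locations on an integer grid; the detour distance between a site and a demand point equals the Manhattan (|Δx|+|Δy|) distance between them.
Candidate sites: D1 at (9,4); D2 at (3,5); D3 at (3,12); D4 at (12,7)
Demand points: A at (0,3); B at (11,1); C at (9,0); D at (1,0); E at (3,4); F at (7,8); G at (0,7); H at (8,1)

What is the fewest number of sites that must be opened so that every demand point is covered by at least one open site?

2

Coverage sets (demand points within 7 of each site):
  D1: {B, C, E, F, H}
  D2: {A, D, E, F, G}
  D3: {}
  D4: {B, F}
No single site covers all 8 demand points.
But {D1, D2} covers everything, so the minimum is 2.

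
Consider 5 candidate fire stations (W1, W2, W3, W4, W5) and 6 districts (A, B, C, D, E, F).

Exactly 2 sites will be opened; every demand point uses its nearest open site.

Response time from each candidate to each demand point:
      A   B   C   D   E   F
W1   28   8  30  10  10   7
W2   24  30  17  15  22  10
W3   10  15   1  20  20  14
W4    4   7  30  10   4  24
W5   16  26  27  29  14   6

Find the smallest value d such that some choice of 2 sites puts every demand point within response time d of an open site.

10

Open {W1, W3}.
  Farthest demand point is A at response time 10 (to W3); all others are ≤ 10.
With {W3, W4} the worst case is 14.
With {W2, W4} the worst case is 17.
No size-2 selection achieves below 10.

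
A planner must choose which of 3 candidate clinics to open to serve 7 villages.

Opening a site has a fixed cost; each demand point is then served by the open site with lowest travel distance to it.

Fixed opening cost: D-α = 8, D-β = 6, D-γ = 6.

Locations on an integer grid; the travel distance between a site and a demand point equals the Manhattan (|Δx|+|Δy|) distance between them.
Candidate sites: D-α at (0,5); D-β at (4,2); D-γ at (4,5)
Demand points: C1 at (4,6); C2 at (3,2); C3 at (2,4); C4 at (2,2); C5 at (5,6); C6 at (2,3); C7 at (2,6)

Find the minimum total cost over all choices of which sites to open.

27

Open {D-β, D-γ}: assign each demand point to its cheapest open site.
  C1→D-γ 1, C2→D-β 1, C3→D-γ 3, C4→D-β 2, C5→D-γ 2, C6→D-β 3, C7→D-γ 3
  travel distance 15, fixed 12 → total 27.
Compare {D-γ}: travel distance 22 + fixed 6 = 28.
Compare {D-β}: travel distance 25 + fixed 6 = 31.
Compare {D-α, D-β}: travel distance 21 + fixed 14 = 35.
All other subsets cost ≥ 28. Minimum total cost: 27.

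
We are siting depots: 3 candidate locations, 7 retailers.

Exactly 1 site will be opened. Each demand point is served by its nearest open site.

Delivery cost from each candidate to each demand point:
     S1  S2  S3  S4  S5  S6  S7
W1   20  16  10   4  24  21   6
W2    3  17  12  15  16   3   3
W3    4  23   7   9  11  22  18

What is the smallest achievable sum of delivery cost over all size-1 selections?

Open {W2}.
  S1→W2 3, S2→W2 17, S3→W2 12, S4→W2 15, S5→W2 16, S6→W2 3, S7→W2 3  ⇒ total 69.
Compare {W3}: total 94.
Compare {W1}: total 101.

69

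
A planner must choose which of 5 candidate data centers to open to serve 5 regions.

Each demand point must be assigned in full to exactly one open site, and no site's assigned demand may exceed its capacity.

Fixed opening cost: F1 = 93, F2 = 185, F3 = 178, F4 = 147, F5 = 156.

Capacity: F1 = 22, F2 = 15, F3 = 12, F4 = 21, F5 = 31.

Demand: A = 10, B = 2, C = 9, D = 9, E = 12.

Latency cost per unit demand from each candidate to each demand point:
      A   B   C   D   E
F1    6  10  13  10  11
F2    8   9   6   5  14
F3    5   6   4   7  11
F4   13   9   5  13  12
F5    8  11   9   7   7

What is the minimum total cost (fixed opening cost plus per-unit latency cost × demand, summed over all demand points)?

557

Open {F1, F5}; cheapest assignment that respects the capacities:
  F1 (cap 22, load 12): A, B — cost 10×6 + 2×10 = 80
  F5 (cap 31, load 30): C, D, E — cost 9×9 + 9×7 + 12×7 = 228
  Shipping 308, fixed 249 → total 557.
  Any other capacity-feasible assignment to {F1, F5} ships for at least 308.
Compare {F4, F5}: its best feasible assignment gives total 593.
Compare {F1, F4}: its best feasible assignment gives total 599.
Every other set of open sites that can feasibly serve all demand totals ≥ 593 even under its best assignment. Minimum: 557.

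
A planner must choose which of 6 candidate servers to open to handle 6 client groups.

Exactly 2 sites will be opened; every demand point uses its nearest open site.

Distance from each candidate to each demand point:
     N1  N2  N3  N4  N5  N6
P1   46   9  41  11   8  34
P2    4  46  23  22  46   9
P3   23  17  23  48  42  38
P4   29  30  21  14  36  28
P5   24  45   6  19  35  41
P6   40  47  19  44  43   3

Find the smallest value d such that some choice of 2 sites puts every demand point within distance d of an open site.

Open {P1, P2}.
  Farthest demand point is N3 at distance 23 (to P2); all others are ≤ 23.
With {P1, P4} the worst case is 29.
With {P1, P3} the worst case is 34.
No size-2 selection achieves below 23.

23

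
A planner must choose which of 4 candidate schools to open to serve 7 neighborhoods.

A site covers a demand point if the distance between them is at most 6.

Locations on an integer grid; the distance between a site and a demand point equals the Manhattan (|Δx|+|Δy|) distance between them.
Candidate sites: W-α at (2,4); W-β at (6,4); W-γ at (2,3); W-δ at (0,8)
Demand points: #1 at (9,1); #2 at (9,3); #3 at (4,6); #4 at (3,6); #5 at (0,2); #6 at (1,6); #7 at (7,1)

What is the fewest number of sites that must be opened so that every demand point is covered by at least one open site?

Coverage sets (demand points within 6 of each site):
  W-α: {#3, #4, #5, #6}
  W-β: {#1, #2, #3, #4, #7}
  W-γ: {#3, #4, #5, #6}
  W-δ: {#3, #4, #5, #6}
No single site covers all 7 demand points.
But {W-α, W-β} covers everything, so the minimum is 2.

2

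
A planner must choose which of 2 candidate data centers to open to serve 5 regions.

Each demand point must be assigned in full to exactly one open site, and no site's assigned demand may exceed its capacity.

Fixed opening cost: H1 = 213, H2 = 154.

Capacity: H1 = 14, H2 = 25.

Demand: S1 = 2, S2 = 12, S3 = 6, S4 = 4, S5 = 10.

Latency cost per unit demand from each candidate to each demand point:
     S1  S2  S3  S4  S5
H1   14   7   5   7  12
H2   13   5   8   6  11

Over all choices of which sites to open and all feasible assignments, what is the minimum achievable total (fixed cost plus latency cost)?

Open {H1, H2}; cheapest assignment that respects the capacities:
  H1 (cap 14, load 10): S3, S4 — cost 6×5 + 4×7 = 58
  H2 (cap 25, load 24): S1, S2, S5 — cost 2×13 + 12×5 + 10×11 = 196
  Shipping 254, fixed 367 → total 621.
  Any other capacity-feasible assignment to {H1, H2} ships for at least 254.
Total demand is 34 and no other set of sites has combined capacity ≥ 34, so {H1, H2} is the only feasible choice of open sites. Minimum: 621.

621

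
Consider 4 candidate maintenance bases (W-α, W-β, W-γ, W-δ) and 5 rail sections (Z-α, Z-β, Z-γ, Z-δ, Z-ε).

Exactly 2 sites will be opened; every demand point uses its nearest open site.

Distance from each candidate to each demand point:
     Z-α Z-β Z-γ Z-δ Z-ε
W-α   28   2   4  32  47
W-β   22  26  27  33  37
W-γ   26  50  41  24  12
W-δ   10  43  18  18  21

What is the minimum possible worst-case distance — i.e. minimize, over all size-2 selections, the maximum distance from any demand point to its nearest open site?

21

Open {W-α, W-δ}.
  Farthest demand point is Z-ε at distance 21 (to W-δ); all others are ≤ 21.
With {W-α, W-γ} the worst case is 26.
With {W-β, W-δ} the worst case is 26.
No size-2 selection achieves below 21.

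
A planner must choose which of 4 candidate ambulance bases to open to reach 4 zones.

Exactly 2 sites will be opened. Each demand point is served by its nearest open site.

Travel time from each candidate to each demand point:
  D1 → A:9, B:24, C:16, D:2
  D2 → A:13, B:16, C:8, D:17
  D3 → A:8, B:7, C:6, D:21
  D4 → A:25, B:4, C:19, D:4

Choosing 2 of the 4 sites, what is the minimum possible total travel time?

22

Open {D3, D4}.
  A→D3 8, B→D4 4, C→D3 6, D→D4 4  ⇒ total 22.
Compare {D1, D3}: total 23.
Compare {D2, D4}: total 29.
No size-2 selection does better; minimum is 22.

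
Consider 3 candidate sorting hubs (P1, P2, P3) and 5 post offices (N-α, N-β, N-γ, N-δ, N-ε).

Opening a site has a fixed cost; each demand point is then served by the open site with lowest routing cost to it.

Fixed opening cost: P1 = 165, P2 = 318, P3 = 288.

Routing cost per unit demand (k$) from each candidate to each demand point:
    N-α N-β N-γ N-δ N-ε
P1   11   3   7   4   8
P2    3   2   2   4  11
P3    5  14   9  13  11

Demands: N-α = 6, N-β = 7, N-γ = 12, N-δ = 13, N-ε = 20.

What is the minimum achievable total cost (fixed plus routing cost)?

548

Open {P1}: assign each demand point to its cheapest open site.
  N-α→P1 6×11=66, N-β→P1 7×3=21, N-γ→P1 12×7=84, N-δ→P1 13×4=52, N-ε→P1 20×8=160
  routing cost 383, fixed 165 → total 548.
Compare {P2}: routing cost 328 + fixed 318 = 646.
Compare {P1, P2}: routing cost 268 + fixed 483 = 751.
Compare {P1, P3}: routing cost 347 + fixed 453 = 800.
All other subsets cost ≥ 646. Minimum total cost: 548.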